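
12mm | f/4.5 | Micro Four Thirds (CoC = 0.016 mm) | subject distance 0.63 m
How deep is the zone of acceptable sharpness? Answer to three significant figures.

430 mm

Hyperfocal distance H = f²/(N·c) + f = 12²/(4.5 × 0.016) + 12 = 144/0.072 + 12 ≈ 2012.0 mm ≈ 2.012 m.
Near limit Dn = s·(H − f)/(H + s − 2f) = 630 × (2012.0 − 12) / (2012.0 + 630 − 2 × 12) = 630 × 2000.0 / 2618.0 ≈ 481.28 mm.
Far limit Df = s·(H − f)/(H − s) = 630 × (2012.0 − 12) / (2012.0 − 630) = 630 × 2000.0 / 1382.0 ≈ 911.72 mm.
Depth of field = Df − Dn = 911.72 − 481.28 ≈ 430.44 mm.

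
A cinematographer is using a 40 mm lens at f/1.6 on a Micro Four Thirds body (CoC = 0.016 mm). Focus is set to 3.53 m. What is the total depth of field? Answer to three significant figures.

395 mm

Hyperfocal distance H = f²/(N·c) + f = 40²/(1.6 × 0.016) + 40 = 1600/0.0256 + 40 ≈ 62540.0 mm ≈ 62.54 m.
Near limit Dn = s·(H − f)/(H + s − 2f) = 3530 × (62540.0 − 40) / (62540.0 + 3530 − 2 × 40) = 3530 × 62500.0 / 65990.0 ≈ 3343.31 mm.
Far limit Df = s·(H − f)/(H − s) = 3530 × (62540.0 − 40) / (62540.0 − 3530) = 3530 × 62500.0 / 59010.0 ≈ 3738.77 mm.
Depth of field = Df − Dn = 3738.77 − 3343.31 ≈ 395.46 mm.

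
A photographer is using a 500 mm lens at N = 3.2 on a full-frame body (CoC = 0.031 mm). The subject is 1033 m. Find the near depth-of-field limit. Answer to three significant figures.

Hyperfocal distance H = f²/(N·c) + f = 500²/(3.2 × 0.031) + 500 = 250000/0.0992 + 500 ≈ 2520661.3 mm ≈ 2521 m.
Near limit Dn = s·(H − f)/(H + s − 2f) = 1033000 × (2520661.3 − 500) / (2520661.3 + 1033000 − 2 × 500) = 1033000 × 2520161.3 / 3552661.3 ≈ 732782 mm ≈ 733 m.

733 m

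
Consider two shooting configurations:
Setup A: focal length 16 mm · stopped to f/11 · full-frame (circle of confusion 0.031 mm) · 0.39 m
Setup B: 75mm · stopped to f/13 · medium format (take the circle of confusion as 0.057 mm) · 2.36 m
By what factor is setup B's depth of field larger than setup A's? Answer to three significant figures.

Setup A: H = 16²/(11×0.031) + 16 ≈ 766.7 mm; DoF = Df − Dn = 777.17 − 260.32 ≈ 516.85 mm.
Setup B: H = 75²/(13×0.057) + 75 ≈ 7666.1 mm; DoF = Df − Dn = 3376.3 − 1814.0 ≈ 1562.3 mm.
Ratio = 1562.3 / 516.85 ≈ 3.02.

3.02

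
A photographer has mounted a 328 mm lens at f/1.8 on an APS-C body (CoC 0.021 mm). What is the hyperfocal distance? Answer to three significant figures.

2850 m

Hyperfocal distance H = f²/(N·c) + f = 328²/(1.8 × 0.021) + 328 = 107584/0.0378 + 328 ≈ 2846465.6 mm ≈ 2850 m.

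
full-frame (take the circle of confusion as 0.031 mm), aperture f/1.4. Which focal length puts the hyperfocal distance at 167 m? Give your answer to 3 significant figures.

From H = f²/(N·c) + f, with f ≪ H: f ≈ √(H·N·c) = √(167000 × 1.4 × 0.031) = √7247.8 ≈ 85.13 mm.
The +f correction barely moves this — solving exactly, f² + N·c·f − N·c·H = 0 ⇒ f = (−N·c + √((N·c)² + 4·N·c·H))/2 = (−0.0434 + √28991)/2 ≈ 85.112 mm, so f ≈ 85.1 mm.

85.1 mm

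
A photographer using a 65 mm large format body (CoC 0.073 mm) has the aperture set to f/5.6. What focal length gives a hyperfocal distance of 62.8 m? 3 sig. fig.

From H = f²/(N·c) + f, with f ≪ H: f ≈ √(H·N·c) = √(62800 × 5.6 × 0.073) = √25673 ≈ 160.2 mm.
The +f correction barely moves this — solving exactly, f² + N·c·f − N·c·H = 0 ⇒ f = (−N·c + √((N·c)² + 4·N·c·H))/2 = (−0.4088 + √102691)/2 ≈ 160.02 mm, so f ≈ 160 mm.

160 mm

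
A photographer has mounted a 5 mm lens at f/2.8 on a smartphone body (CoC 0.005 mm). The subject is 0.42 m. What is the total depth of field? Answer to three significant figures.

Hyperfocal distance H = f²/(N·c) + f = 5²/(2.8 × 0.005) + 5 = 25/0.014 + 5 ≈ 1790.7 mm ≈ 1.791 m.
Near limit Dn = s·(H − f)/(H + s − 2f) = 420 × (1790.7 − 5) / (1790.7 + 420 − 2 × 5) = 420 × 1785.7 / 2200.7 ≈ 340.80 mm.
Far limit Df = s·(H − f)/(H − s) = 420 × (1790.7 − 5) / (1790.7 − 420) = 420 × 1785.7 / 1370.7 ≈ 547.16 mm.
Depth of field = Df − Dn = 547.16 − 340.80 ≈ 206.36 mm.

206 mm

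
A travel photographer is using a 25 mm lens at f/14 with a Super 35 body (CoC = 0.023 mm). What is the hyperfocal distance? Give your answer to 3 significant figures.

1.97 m

Hyperfocal distance H = f²/(N·c) + f = 25²/(14 × 0.023) + 25 = 625/0.322 + 25 ≈ 1966.0 mm ≈ 1.97 m.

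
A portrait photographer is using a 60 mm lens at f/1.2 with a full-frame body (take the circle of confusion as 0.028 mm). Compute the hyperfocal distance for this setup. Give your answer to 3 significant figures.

Hyperfocal distance H = f²/(N·c) + f = 60²/(1.2 × 0.028) + 60 = 3600/0.0336 + 60 ≈ 107202.9 mm ≈ 107 m.

107 m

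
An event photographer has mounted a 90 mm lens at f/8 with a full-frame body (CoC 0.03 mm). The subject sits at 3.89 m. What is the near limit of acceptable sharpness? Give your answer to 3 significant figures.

3.50 m

Hyperfocal distance H = f²/(N·c) + f = 90²/(8 × 0.03) + 90 = 8100/0.24 + 90 ≈ 33840.0 mm ≈ 33.84 m.
Near limit Dn = s·(H − f)/(H + s − 2f) = 3890 × (33840.0 − 90) / (33840.0 + 3890 − 2 × 90) = 3890 × 33750.0 / 37550.0 ≈ 3496.3 mm ≈ 3.50 m.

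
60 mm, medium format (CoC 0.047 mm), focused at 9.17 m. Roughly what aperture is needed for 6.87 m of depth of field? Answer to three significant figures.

Write h = H − f = f²/(N·c). The thin-lens limits are Dn = s·h/(h + (s−f)) and Df = s·h/(h − (s−f)), so DoF = Df − Dn = 2·s·(s−f)·h / (h² − (s−f)²).
That is a quadratic in h: DoF·h² − 2·s·(s−f)·h − DoF·(s−f)² = 0 ⇒ h = (s−f)·(s + √(s² + DoF²)) / DoF = 9110 × (9170 + √(9170² + 6870²)) / 6870 = 9110 × (9170 + 11458.0) / 6870 ≈ 27354 mm.
Then N = f²/(c·h) = 60² / (0.047 × 27354) = 3600 / 1285.6 ≈ 2.80.

f/2.80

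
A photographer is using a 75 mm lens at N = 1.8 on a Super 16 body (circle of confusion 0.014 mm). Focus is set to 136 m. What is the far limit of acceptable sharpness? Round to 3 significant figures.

348 m

Hyperfocal distance H = f²/(N·c) + f = 75²/(1.8 × 0.014) + 75 = 5625/0.0252 + 75 ≈ 223289.3 mm ≈ 223.3 m.
Far limit Df = s·(H − f)/(H − s) = 136000 × (223289.3 − 75) / (223289.3 − 136000) = 136000 × 223214.3 / 87289.3 ≈ 347776 mm ≈ 348 m.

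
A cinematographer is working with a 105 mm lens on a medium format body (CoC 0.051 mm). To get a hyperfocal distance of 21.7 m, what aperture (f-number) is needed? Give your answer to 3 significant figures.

f/10

Rearrange H = f²/(N·c) + f for N: N = f² / ((H − f)·c).
N = 105² / ((21700 − 105) × 0.051) = 11025 / 1101 ≈ 10.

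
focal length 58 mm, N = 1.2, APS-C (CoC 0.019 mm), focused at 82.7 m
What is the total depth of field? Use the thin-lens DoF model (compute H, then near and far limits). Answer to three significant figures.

135 m

Hyperfocal distance H = f²/(N·c) + f = 58²/(1.2 × 0.019) + 58 = 3364/0.0228 + 58 ≈ 147601.9 mm ≈ 147.6 m.
Near limit Dn = s·(H − f)/(H + s − 2f) = 82700 × (147601.9 − 58) / (147601.9 + 82700 − 2 × 58) = 82700 × 147543.9 / 230185.9 ≈ 53009 mm.
Far limit Df = s·(H − f)/(H − s) = 82700 × (147601.9 − 58) / (147601.9 − 82700) = 82700 × 147543.9 / 64901.9 ≈ 188005 mm.
Depth of field = Df − Dn = 188005 − 53009 ≈ 134996 mm ≈ 135 m.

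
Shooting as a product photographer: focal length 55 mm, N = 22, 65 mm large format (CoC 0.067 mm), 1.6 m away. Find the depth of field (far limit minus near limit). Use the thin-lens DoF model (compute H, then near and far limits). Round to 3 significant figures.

5.56 m

Hyperfocal distance H = f²/(N·c) + f = 55²/(22 × 0.067) + 55 = 3025/1.474 + 55 ≈ 2107.2 mm ≈ 2.107 m.
Near limit Dn = s·(H − f)/(H + s − 2f) = 1600 × (2107.2 − 55) / (2107.2 + 1600 − 2 × 55) = 1600 × 2052.2 / 3597.2 ≈ 912.8 mm.
Far limit Df = s·(H − f)/(H − s) = 1600 × (2107.2 − 55) / (2107.2 − 1600) = 1600 × 2052.2 / 507.2 ≈ 6473.4 mm.
Depth of field = Df − Dn = 6473.4 − 912.8 ≈ 5560.6 mm ≈ 5.56 m.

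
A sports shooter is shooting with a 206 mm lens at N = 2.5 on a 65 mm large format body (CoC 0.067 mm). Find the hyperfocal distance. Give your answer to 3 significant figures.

254 m

Hyperfocal distance H = f²/(N·c) + f = 206²/(2.5 × 0.067) + 206 = 42436/0.1675 + 206 ≈ 253555.3 mm ≈ 254 m.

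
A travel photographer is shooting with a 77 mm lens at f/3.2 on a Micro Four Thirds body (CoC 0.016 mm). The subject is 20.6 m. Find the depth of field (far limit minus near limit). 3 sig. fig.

7.54 m

Hyperfocal distance H = f²/(N·c) + f = 77²/(3.2 × 0.016) + 77 = 5929/0.0512 + 77 ≈ 115877.8 mm ≈ 115.9 m.
Near limit Dn = s·(H − f)/(H + s − 2f) = 20600 × (115877.8 − 77) / (115877.8 + 20600 − 2 × 77) = 20600 × 115800.8 / 136323.8 ≈ 17498.8 mm.
Far limit Df = s·(H − f)/(H − s) = 20600 × (115877.8 − 77) / (115877.8 − 20600) = 20600 × 115800.8 / 95277.8 ≈ 25037.3 mm.
Depth of field = Df − Dn = 25037.3 − 17498.8 ≈ 7538.5 mm ≈ 7.54 m.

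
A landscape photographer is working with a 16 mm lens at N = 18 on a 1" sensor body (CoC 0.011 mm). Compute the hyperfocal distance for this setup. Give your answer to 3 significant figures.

1.31 m

Hyperfocal distance H = f²/(N·c) + f = 16²/(18 × 0.011) + 16 = 256/0.198 + 16 ≈ 1308.9 mm ≈ 1.31 m.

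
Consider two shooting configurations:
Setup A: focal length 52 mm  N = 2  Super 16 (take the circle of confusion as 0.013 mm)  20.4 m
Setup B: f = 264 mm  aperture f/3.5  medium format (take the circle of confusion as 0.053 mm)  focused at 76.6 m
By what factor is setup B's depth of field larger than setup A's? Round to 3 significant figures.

3.91

Setup A: H = 52²/(2×0.013) + 52 ≈ 104052.0 mm; DoF = Df − Dn = 25362.2 − 17061.8 ≈ 8300.4 mm.
Setup B: H = 264²/(3.5×0.053) + 264 ≈ 375983.7 mm; DoF = Df − Dn = 96131 − 63665 ≈ 32466 mm.
Ratio = 32466 / 8300.4 ≈ 3.91.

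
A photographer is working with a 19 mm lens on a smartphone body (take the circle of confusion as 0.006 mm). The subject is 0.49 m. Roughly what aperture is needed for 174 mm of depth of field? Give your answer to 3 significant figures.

f/22

Write h = H − f = f²/(N·c). The thin-lens limits are Dn = s·h/(h + (s−f)) and Df = s·h/(h − (s−f)), so DoF = Df − Dn = 2·s·(s−f)·h / (h² − (s−f)²).
That is a quadratic in h: DoF·h² − 2·s·(s−f)·h − DoF·(s−f)² = 0 ⇒ h = (s−f)·(s + √(s² + DoF²)) / DoF = 471 × (490 + √(490² + 174²)) / 174 = 471 × (490 + 519.977) / 174 ≈ 2733.9 mm.
Then N = f²/(c·h) = 19² / (0.006 × 2733.9) = 361 / 16.403 ≈ 22.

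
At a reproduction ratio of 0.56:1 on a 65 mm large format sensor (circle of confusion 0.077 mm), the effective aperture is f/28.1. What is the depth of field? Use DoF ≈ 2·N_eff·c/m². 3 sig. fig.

At magnification m, DoF ≈ 2·N_eff·c/m² = 2 × 28.1 × 0.077 / 0.56² = 4.327 / 0.3136 ≈ 13.8 mm.

13.8 mm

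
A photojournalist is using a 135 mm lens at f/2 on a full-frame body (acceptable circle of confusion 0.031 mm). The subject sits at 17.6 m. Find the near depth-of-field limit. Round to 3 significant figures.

Hyperfocal distance H = f²/(N·c) + f = 135²/(2 × 0.031) + 135 = 18225/0.062 + 135 ≈ 294086.6 mm ≈ 294.1 m.
Near limit Dn = s·(H − f)/(H + s − 2f) = 17600 × (294086.6 − 135) / (294086.6 + 17600 − 2 × 135) = 17600 × 293951.6 / 311416.6 ≈ 16613 mm ≈ 16.6 m.

16.6 m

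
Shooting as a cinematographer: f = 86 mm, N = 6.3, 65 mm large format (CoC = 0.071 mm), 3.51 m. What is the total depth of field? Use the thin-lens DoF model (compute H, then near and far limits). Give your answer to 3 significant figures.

Hyperfocal distance H = f²/(N·c) + f = 86²/(6.3 × 0.071) + 86 = 7396/0.4473 + 86 ≈ 16620.8 mm ≈ 16.62 m.
Near limit Dn = s·(H − f)/(H + s − 2f) = 3510 × (16620.8 − 86) / (16620.8 + 3510 − 2 × 86) = 3510 × 16534.8 / 19958.8 ≈ 2907.8 mm.
Far limit Df = s·(H − f)/(H − s) = 3510 × (16620.8 − 86) / (16620.8 − 3510) = 3510 × 16534.8 / 13110.8 ≈ 4426.7 mm.
Depth of field = Df − Dn = 4426.7 − 2907.8 ≈ 1518.9 mm ≈ 1.52 m.

1.52 m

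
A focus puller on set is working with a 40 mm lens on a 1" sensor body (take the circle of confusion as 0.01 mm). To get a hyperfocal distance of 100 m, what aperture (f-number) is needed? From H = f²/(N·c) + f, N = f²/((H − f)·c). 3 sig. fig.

Rearrange H = f²/(N·c) + f for N: N = f² / ((H − f)·c).
N = 40² / ((100000 − 40) × 0.01) = 1600 / 999.6 ≈ 1.60.

f/1.60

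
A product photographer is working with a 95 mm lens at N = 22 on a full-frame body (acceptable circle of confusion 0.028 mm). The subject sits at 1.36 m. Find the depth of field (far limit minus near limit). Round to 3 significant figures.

237 mm

Hyperfocal distance H = f²/(N·c) + f = 95²/(22 × 0.028) + 95 = 9025/0.616 + 95 ≈ 14746.0 mm ≈ 14.75 m.
Near limit Dn = s·(H − f)/(H + s − 2f) = 1360 × (14746.0 − 95) / (14746.0 + 1360 − 2 × 95) = 1360 × 14651.0 / 15916.0 ≈ 1251.91 mm.
Far limit Df = s·(H − f)/(H − s) = 1360 × (14746.0 − 95) / (14746.0 − 1360) = 1360 × 14651.0 / 13386.0 ≈ 1488.52 mm.
Depth of field = Df − Dn = 1488.52 − 1251.91 ≈ 236.61 mm.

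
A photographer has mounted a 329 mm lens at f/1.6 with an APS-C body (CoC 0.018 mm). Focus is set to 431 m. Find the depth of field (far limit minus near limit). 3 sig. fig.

100 m

Hyperfocal distance H = f²/(N·c) + f = 329²/(1.6 × 0.018) + 329 = 108241/0.0288 + 329 ≈ 3758697.1 mm ≈ 3759 m.
Near limit Dn = s·(H − f)/(H + s − 2f) = 431000 × (3758697.1 − 329) / (3758697.1 + 431000 − 2 × 329) = 431000 × 3758368.1 / 4189039.1 ≈ 386689 mm.
Far limit Df = s·(H − f)/(H − s) = 431000 × (3758697.1 − 329) / (3758697.1 − 431000) = 431000 × 3758368.1 / 3327697.1 ≈ 486780 mm.
Depth of field = Df − Dn = 486780 − 386689 ≈ 100091 mm ≈ 100 m.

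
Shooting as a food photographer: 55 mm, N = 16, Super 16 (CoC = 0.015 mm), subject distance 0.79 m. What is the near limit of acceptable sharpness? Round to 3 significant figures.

0.746 m

Hyperfocal distance H = f²/(N·c) + f = 55²/(16 × 0.015) + 55 = 3025/0.24 + 55 ≈ 12659.2 mm ≈ 12.66 m.
Near limit Dn = s·(H − f)/(H + s − 2f) = 790 × (12659.2 − 55) / (12659.2 + 790 − 2 × 55) = 790 × 12604.2 / 13339.2 ≈ 746.47 mm ≈ 0.746 m.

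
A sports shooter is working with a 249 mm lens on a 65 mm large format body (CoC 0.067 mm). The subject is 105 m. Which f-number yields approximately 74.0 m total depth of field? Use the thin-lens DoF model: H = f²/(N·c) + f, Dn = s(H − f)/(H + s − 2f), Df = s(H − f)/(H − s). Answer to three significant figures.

Write h = H − f = f²/(N·c). The thin-lens limits are Dn = s·h/(h + (s−f)) and Df = s·h/(h − (s−f)), so DoF = Df − Dn = 2·s·(s−f)·h / (h² − (s−f)²).
That is a quadratic in h: DoF·h² − 2·s·(s−f)·h − DoF·(s−f)² = 0 ⇒ h = (s−f)·(s + √(s² + DoF²)) / DoF = 104751 × (105000 + √(105000² + 74000²)) / 74000 = 104751 × (105000 + 128456) / 74000 ≈ 330470 mm.
Then N = f²/(c·h) = 249² / (0.067 × 330470) = 62001 / 22141 ≈ 2.80.

f/2.80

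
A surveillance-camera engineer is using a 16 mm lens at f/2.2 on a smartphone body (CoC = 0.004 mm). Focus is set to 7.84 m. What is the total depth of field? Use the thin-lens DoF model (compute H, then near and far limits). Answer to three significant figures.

Hyperfocal distance H = f²/(N·c) + f = 16²/(2.2 × 0.004) + 16 = 256/0.0088 + 16 ≈ 29106.9 mm ≈ 29.11 m.
Near limit Dn = s·(H − f)/(H + s − 2f) = 7840 × (29106.9 − 16) / (29106.9 + 7840 − 2 × 16) = 7840 × 29090.9 / 36914.9 ≈ 6178.3 mm.
Far limit Df = s·(H − f)/(H − s) = 7840 × (29106.9 − 16) / (29106.9 − 7840) = 7840 × 29090.9 / 21266.9 ≈ 10724.3 mm.
Depth of field = Df − Dn = 10724.3 − 6178.3 ≈ 4546.0 mm ≈ 4.55 m.

4.55 m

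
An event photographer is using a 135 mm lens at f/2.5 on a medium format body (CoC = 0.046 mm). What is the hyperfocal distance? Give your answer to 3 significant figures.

Hyperfocal distance H = f²/(N·c) + f = 135²/(2.5 × 0.046) + 135 = 18225/0.115 + 135 ≈ 158613.3 mm ≈ 159 m.

159 m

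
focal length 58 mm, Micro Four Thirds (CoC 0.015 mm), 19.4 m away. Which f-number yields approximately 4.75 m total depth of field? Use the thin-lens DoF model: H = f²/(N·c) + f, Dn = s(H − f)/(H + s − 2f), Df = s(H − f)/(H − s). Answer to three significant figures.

Write h = H − f = f²/(N·c). The thin-lens limits are Dn = s·h/(h + (s−f)) and Df = s·h/(h − (s−f)), so DoF = Df − Dn = 2·s·(s−f)·h / (h² − (s−f)²).
That is a quadratic in h: DoF·h² − 2·s·(s−f)·h − DoF·(s−f)² = 0 ⇒ h = (s−f)·(s + √(s² + DoF²)) / DoF = 19342 × (19400 + √(19400² + 4750²)) / 4750 = 19342 × (19400 + 19973.0) / 4750 ≈ 160327 mm.
Then N = f²/(c·h) = 58² / (0.015 × 160327) = 3364 / 2404.9 ≈ 1.40.

f/1.40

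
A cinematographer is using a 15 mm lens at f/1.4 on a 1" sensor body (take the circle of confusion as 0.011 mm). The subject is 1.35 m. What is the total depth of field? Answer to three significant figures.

249 mm

Hyperfocal distance H = f²/(N·c) + f = 15²/(1.4 × 0.011) + 15 = 225/0.0154 + 15 ≈ 14625.4 mm ≈ 14.63 m.
Near limit Dn = s·(H − f)/(H + s − 2f) = 1350 × (14625.4 − 15) / (14625.4 + 1350 − 2 × 15) = 1350 × 14610.4 / 15945.4 ≈ 1236.97 mm.
Far limit Df = s·(H − f)/(H − s) = 1350 × (14625.4 − 15) / (14625.4 − 1350) = 1350 × 14610.4 / 13275.4 ≈ 1485.76 mm.
Depth of field = Df − Dn = 1485.76 − 1236.97 ≈ 248.79 mm.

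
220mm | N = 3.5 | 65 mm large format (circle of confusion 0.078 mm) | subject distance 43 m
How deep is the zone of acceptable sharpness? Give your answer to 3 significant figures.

Hyperfocal distance H = f²/(N·c) + f = 220²/(3.5 × 0.078) + 220 = 48400/0.273 + 220 ≈ 177509.4 mm ≈ 177.5 m.
Near limit Dn = s·(H − f)/(H + s − 2f) = 43000 × (177509.4 − 220) / (177509.4 + 43000 − 2 × 220) = 43000 × 177289.4 / 220069.4 ≈ 34641 mm.
Far limit Df = s·(H − f)/(H − s) = 43000 × (177509.4 − 220) / (177509.4 − 43000) = 43000 × 177289.4 / 134509.4 ≈ 56676 mm.
Depth of field = Df − Dn = 56676 − 34641 ≈ 22035 mm ≈ 22.0 m.

22.0 m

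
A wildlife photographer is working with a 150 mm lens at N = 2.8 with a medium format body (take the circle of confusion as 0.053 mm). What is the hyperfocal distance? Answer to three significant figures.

152 m

Hyperfocal distance H = f²/(N·c) + f = 150²/(2.8 × 0.053) + 150 = 22500/0.1484 + 150 ≈ 151767.3 mm ≈ 152 m.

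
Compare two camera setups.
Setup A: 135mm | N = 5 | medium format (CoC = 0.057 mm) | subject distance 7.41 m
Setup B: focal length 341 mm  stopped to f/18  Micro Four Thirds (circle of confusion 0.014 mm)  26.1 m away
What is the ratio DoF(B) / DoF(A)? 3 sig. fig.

Setup A: H = 135²/(5×0.057) + 135 ≈ 64082.4 mm; DoF = Df − Dn = 8361.2 − 6653.1 ≈ 1708.1 mm.
Setup B: H = 341²/(18×0.014) + 341 ≈ 461773.5 mm; DoF = Df − Dn = 27643.2 − 24720.0 ≈ 2923.2 mm.
Ratio = 2923.2 / 1708.1 ≈ 1.71.

1.71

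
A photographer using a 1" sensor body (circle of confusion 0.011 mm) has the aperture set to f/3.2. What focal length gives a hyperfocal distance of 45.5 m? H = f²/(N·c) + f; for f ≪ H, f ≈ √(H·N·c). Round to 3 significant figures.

40.0 mm

From H = f²/(N·c) + f, with f ≪ H: f ≈ √(H·N·c) = √(45500 × 3.2 × 0.011) = √1601.6 ≈ 40.02 mm.
The +f correction barely moves this — solving exactly, f² + N·c·f − N·c·H = 0 ⇒ f = (−N·c + √((N·c)² + 4·N·c·H))/2 = (−0.0352 + √6406.4)/2 ≈ 40.002 mm, so f ≈ 40.0 mm.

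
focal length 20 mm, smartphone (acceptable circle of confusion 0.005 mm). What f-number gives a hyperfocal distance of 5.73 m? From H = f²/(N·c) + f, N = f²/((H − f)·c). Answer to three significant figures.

f/14

Rearrange H = f²/(N·c) + f for N: N = f² / ((H − f)·c).
N = 20² / ((5730 − 20) × 0.005) = 400 / 28.55 ≈ 14.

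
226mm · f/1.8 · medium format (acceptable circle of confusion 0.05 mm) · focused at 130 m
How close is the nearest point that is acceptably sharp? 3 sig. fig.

Hyperfocal distance H = f²/(N·c) + f = 226²/(1.8 × 0.05) + 226 = 51076/0.09 + 226 ≈ 567737.1 mm ≈ 567.7 m.
Near limit Dn = s·(H − f)/(H + s − 2f) = 130000 × (567737.1 − 226) / (567737.1 + 130000 − 2 × 226) = 130000 × 567511.1 / 697285.1 ≈ 105805 mm ≈ 106 m.

106 m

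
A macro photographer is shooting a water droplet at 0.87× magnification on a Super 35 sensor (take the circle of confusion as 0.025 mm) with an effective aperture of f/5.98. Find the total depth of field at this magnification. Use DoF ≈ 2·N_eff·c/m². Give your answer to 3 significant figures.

At magnification m, DoF ≈ 2·N_eff·c/m² = 2 × 5.98 × 0.025 / 0.87² = 0.299 / 0.7569 ≈ 0.395 mm.

0.395 mm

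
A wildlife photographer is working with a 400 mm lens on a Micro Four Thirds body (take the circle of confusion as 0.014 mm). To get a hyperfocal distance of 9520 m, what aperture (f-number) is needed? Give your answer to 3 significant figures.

Rearrange H = f²/(N·c) + f for N: N = f² / ((H − f)·c).
N = 400² / ((9520000 − 400) × 0.014) = 160000 / 133274 ≈ 1.20.

f/1.20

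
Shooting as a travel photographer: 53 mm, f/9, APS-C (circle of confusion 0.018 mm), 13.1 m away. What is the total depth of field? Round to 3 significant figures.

Hyperfocal distance H = f²/(N·c) + f = 53²/(9 × 0.018) + 53 = 2809/0.162 + 53 ≈ 17392.5 mm ≈ 17.39 m.
Near limit Dn = s·(H − f)/(H + s − 2f) = 13100 × (17392.5 − 53) / (17392.5 + 13100 − 2 × 53) = 13100 × 17339.5 / 30386.5 ≈ 7475 mm.
Far limit Df = s·(H − f)/(H − s) = 13100 × (17392.5 − 53) / (17392.5 − 13100) = 13100 × 17339.5 / 4292.5 ≈ 52917 mm.
Depth of field = Df − Dn = 52917 − 7475 ≈ 45442 mm ≈ 45.4 m.

45.4 m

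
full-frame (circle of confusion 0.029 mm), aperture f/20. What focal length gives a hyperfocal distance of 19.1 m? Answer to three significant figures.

From H = f²/(N·c) + f, with f ≪ H: f ≈ √(H·N·c) = √(19100 × 20 × 0.029) = √11078 ≈ 105.3 mm.
The +f correction barely moves this — solving exactly, f² + N·c·f − N·c·H = 0 ⇒ f = (−N·c + √((N·c)² + 4·N·c·H))/2 = (−0.58 + √44312)/2 ≈ 104.96 mm, so f ≈ 105 mm.

105 mm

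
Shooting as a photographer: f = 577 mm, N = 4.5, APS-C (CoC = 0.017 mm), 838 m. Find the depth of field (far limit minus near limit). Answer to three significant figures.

Hyperfocal distance H = f²/(N·c) + f = 577²/(4.5 × 0.017) + 577 = 332929/0.0765 + 577 ≈ 4352590.1 mm ≈ 4353 m.
Near limit Dn = s·(H − f)/(H + s − 2f) = 838000 × (4352590.1 − 577) / (4352590.1 + 838000 − 2 × 577) = 838000 × 4352013.1 / 5189436.1 ≈ 702771 mm.
Far limit Df = s·(H − f)/(H − s) = 838000 × (4352590.1 − 577) / (4352590.1 − 838000) = 838000 × 4352013.1 / 3514590.1 ≈ 1037671 mm.
Depth of field = Df − Dn = 1037671 − 702771 ≈ 334900 mm ≈ 335 m.

335 m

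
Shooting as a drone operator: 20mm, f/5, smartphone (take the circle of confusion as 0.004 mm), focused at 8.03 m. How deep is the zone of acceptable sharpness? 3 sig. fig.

7.66 m

Hyperfocal distance H = f²/(N·c) + f = 20²/(5 × 0.004) + 20 = 400/0.02 + 20 ≈ 20020.0 mm ≈ 20.02 m.
Near limit Dn = s·(H − f)/(H + s − 2f) = 8030 × (20020.0 − 20) / (20020.0 + 8030 − 2 × 20) = 8030 × 20000.0 / 28010.0 ≈ 5733.7 mm.
Far limit Df = s·(H − f)/(H − s) = 8030 × (20020.0 − 20) / (20020.0 − 8030) = 8030 × 20000.0 / 11990.0 ≈ 13394.5 mm.
Depth of field = Df − Dn = 13394.5 − 5733.7 ≈ 7660.8 mm ≈ 7.66 m.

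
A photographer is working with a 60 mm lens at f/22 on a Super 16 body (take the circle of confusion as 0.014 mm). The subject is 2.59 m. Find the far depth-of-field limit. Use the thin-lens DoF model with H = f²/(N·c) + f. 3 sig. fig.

Hyperfocal distance H = f²/(N·c) + f = 60²/(22 × 0.014) + 60 = 3600/0.308 + 60 ≈ 11748.3 mm ≈ 11.75 m.
Far limit Df = s·(H − f)/(H − s) = 2590 × (11748.3 − 60) / (11748.3 − 2590) = 2590 × 11688.3 / 9158.3 ≈ 3305.5 mm ≈ 3.31 m.

3.31 m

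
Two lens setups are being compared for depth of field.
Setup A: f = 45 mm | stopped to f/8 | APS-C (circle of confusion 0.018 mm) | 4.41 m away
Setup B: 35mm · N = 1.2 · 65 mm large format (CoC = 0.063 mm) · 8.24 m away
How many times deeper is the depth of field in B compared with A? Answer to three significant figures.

3.70

Setup A: H = 45²/(8×0.018) + 45 ≈ 14107.5 mm; DoF = Df − Dn = 6395.0 − 3365.4 ≈ 3029.6 mm.
Setup B: H = 35²/(1.2×0.063) + 35 ≈ 16238.7 mm; DoF = Df − Dn = 16693 − 5470 ≈ 11223 mm.
Ratio = 11223 / 3029.6 ≈ 3.70.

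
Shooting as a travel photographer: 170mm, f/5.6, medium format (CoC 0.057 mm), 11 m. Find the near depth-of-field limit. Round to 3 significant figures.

Hyperfocal distance H = f²/(N·c) + f = 170²/(5.6 × 0.057) + 170 = 28900/0.3192 + 170 ≈ 90708.8 mm ≈ 90.71 m.
Near limit Dn = s·(H − f)/(H + s − 2f) = 11000 × (90708.8 − 170) / (90708.8 + 11000 − 2 × 170) = 11000 × 90538.8 / 101368.8 ≈ 9824.8 mm ≈ 9.82 m.

9.82 m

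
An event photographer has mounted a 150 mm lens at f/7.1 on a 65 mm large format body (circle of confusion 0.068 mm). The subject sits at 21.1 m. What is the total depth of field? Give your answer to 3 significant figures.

Hyperfocal distance H = f²/(N·c) + f = 150²/(7.1 × 0.068) + 150 = 22500/0.4828 + 150 ≈ 46753.1 mm ≈ 46.75 m.
Near limit Dn = s·(H − f)/(H + s − 2f) = 21100 × (46753.1 − 150) / (46753.1 + 21100 − 2 × 150) = 21100 × 46603.1 / 67553.1 ≈ 14556 mm.
Far limit Df = s·(H − f)/(H − s) = 21100 × (46753.1 − 150) / (46753.1 − 21100) = 21100 × 46603.1 / 25653.1 ≈ 38332 mm.
Depth of field = Df − Dn = 38332 − 14556 ≈ 23776 mm ≈ 23.8 m.

23.8 m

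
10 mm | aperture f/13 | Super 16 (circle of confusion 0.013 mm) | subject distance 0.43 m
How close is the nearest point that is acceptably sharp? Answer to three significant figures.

Hyperfocal distance H = f²/(N·c) + f = 10²/(13 × 0.013) + 10 = 100/0.169 + 10 ≈ 601.7 mm ≈ 0.602 m.
Near limit Dn = s·(H − f)/(H + s − 2f) = 430 × (601.7 − 10) / (601.7 + 430 − 2 × 10) = 430 × 591.7 / 1011.7 ≈ 251.49 mm.

251 mm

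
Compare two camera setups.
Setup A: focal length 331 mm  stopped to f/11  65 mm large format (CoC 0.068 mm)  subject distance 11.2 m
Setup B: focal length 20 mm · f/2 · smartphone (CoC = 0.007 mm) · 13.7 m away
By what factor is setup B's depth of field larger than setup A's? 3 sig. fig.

Setup A: H = 331²/(11×0.068) + 331 ≈ 146802.9 mm; DoF = Df − Dn = 12097.7 − 10426.3 ≈ 1671.4 mm.
Setup B: H = 20²/(2×0.007) + 20 ≈ 28591.4 mm; DoF = Df − Dn = 26285 − 9264 ≈ 17021 mm.
Ratio = 17021 / 1671.4 ≈ 10.2.

10.2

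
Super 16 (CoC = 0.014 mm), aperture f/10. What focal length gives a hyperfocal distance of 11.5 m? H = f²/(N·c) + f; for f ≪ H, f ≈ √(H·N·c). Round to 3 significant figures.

From H = f²/(N·c) + f, with f ≪ H: f ≈ √(H·N·c) = √(11500 × 10 × 0.014) = √1610.0 ≈ 40.12 mm.
The +f correction barely moves this — solving exactly, f² + N·c·f − N·c·H = 0 ⇒ f = (−N·c + √((N·c)² + 4·N·c·H))/2 = (−0.14 + √6440.0)/2 ≈ 40.055 mm, so f ≈ 40.1 mm.

40.1 mm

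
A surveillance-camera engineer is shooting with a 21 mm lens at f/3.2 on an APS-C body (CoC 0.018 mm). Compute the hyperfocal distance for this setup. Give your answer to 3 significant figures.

7.68 m

Hyperfocal distance H = f²/(N·c) + f = 21²/(3.2 × 0.018) + 21 = 441/0.0576 + 21 ≈ 7677.2 mm ≈ 7.68 m.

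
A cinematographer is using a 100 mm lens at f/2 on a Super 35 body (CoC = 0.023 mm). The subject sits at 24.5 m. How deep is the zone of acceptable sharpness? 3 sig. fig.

Hyperfocal distance H = f²/(N·c) + f = 100²/(2 × 0.023) + 100 = 10000/0.046 + 100 ≈ 217491.3 mm ≈ 217.5 m.
Near limit Dn = s·(H − f)/(H + s − 2f) = 24500 × (217491.3 − 100) / (217491.3 + 24500 − 2 × 100) = 24500 × 217391.3 / 241791.3 ≈ 22027.6 mm.
Far limit Df = s·(H − f)/(H − s) = 24500 × (217491.3 − 100) / (217491.3 − 24500) = 24500 × 217391.3 / 192991.3 ≈ 27597.5 mm.
Depth of field = Df − Dn = 27597.5 − 22027.6 ≈ 5569.9 mm ≈ 5.57 m.

5.57 m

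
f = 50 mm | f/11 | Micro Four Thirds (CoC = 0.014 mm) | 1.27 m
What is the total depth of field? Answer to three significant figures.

Hyperfocal distance H = f²/(N·c) + f = 50²/(11 × 0.014) + 50 = 2500/0.154 + 50 ≈ 16283.8 mm ≈ 16.28 m.
Near limit Dn = s·(H − f)/(H + s − 2f) = 1270 × (16283.8 − 50) / (16283.8 + 1270 − 2 × 50) = 1270 × 16233.8 / 17453.8 ≈ 1181.23 mm.
Far limit Df = s·(H − f)/(H − s) = 1270 × (16283.8 − 50) / (16283.8 − 1270) = 1270 × 16233.8 / 15013.8 ≈ 1373.20 mm.
Depth of field = Df − Dn = 1373.20 − 1181.23 ≈ 191.97 mm.

192 mm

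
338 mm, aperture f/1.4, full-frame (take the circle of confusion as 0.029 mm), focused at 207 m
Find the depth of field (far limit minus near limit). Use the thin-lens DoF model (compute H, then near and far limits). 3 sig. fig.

30.6 m

Hyperfocal distance H = f²/(N·c) + f = 338²/(1.4 × 0.029) + 338 = 114244/0.0406 + 338 ≈ 2814229.6 mm ≈ 2814 m.
Near limit Dn = s·(H − f)/(H + s − 2f) = 207000 × (2814229.6 − 338) / (2814229.6 + 207000 − 2 × 338) = 207000 × 2813891.6 / 3020553.6 ≈ 192837 mm.
Far limit Df = s·(H − f)/(H − s) = 207000 × (2814229.6 − 338) / (2814229.6 − 207000) = 207000 × 2813891.6 / 2607229.6 ≈ 223408 mm.
Depth of field = Df − Dn = 223408 − 192837 ≈ 30571 mm ≈ 30.6 m.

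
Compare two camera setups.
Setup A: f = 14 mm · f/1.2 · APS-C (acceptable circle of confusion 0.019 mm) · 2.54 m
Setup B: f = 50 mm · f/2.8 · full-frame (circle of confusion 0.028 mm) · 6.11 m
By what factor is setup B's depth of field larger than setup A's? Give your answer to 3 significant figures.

Setup A: H = 14²/(1.2×0.019) + 14 ≈ 8610.5 mm; DoF = Df − Dn = 3596.9 − 1963.1 ≈ 1633.8 mm.
Setup B: H = 50²/(2.8×0.028) + 50 ≈ 31937.8 mm; DoF = Df − Dn = 7543.6 − 5134.3 ≈ 2409.3 mm.
Ratio = 2409.3 / 1633.8 ≈ 1.47.

1.47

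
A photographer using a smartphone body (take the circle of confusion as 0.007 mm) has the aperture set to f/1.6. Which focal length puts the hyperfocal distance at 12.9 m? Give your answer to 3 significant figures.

From H = f²/(N·c) + f, with f ≪ H: f ≈ √(H·N·c) = √(12900 × 1.6 × 0.007) = √144.48 ≈ 12.02 mm.
The +f correction barely moves this — solving exactly, f² + N·c·f − N·c·H = 0 ⇒ f = (−N·c + √((N·c)² + 4·N·c·H))/2 = (−0.0112 + √577.92)/2 ≈ 12.014 mm, so f ≈ 12.0 mm.

12.0 mm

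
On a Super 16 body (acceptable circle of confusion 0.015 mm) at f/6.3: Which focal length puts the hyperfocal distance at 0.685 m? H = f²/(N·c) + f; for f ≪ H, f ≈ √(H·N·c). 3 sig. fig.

8.00 mm

From H = f²/(N·c) + f, with f ≪ H: f ≈ √(H·N·c) = √(685 × 6.3 × 0.015) = √64.733 ≈ 8.046 mm.
Exact: f² + N·c·f − N·c·H = 0 ⇒ f = (−N·c + √((N·c)² + 4·N·c·H))/2 = (−0.0945 + √258.94)/2 ≈ 7.9985 mm ≈ 8.00 mm.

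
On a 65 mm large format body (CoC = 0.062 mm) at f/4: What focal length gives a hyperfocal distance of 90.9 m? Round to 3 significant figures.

From H = f²/(N·c) + f, with f ≪ H: f ≈ √(H·N·c) = √(90900 × 4 × 0.062) = √22543 ≈ 150.1 mm.
The +f correction barely moves this — solving exactly, f² + N·c·f − N·c·H = 0 ⇒ f = (−N·c + √((N·c)² + 4·N·c·H))/2 = (−0.248 + √90173)/2 ≈ 150.02 mm, so f ≈ 150 mm.

150 mm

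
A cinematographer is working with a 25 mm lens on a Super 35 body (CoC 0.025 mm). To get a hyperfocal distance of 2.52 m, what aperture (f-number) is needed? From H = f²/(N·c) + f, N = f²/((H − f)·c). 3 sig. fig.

f/10

Rearrange H = f²/(N·c) + f for N: N = f² / ((H − f)·c).
N = 25² / ((2520 − 25) × 0.025) = 625 / 62.38 ≈ 10.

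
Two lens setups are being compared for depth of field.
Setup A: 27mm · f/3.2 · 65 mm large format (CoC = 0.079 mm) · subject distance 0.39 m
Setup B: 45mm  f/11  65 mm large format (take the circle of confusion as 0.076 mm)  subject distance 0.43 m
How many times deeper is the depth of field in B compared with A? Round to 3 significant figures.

Setup A: H = 27²/(3.2×0.079) + 27 ≈ 2910.7 mm; DoF = Df − Dn = 446.163 − 346.396 ≈ 99.767 mm.
Setup B: H = 45²/(11×0.076) + 45 ≈ 2467.2 mm; DoF = Df − Dn = 511.26 − 371.03 ≈ 140.23 mm.
Ratio = 140.23 / 99.767 ≈ 1.41.

1.41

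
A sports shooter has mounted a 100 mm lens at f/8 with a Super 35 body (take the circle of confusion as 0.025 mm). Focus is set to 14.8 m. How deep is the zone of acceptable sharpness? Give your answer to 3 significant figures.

Hyperfocal distance H = f²/(N·c) + f = 100²/(8 × 0.025) + 100 = 10000/0.2 + 100 ≈ 50100.0 mm ≈ 50.10 m.
Near limit Dn = s·(H − f)/(H + s − 2f) = 14800 × (50100.0 − 100) / (50100.0 + 14800 − 2 × 100) = 14800 × 50000.0 / 64700.0 ≈ 11437.4 mm.
Far limit Df = s·(H − f)/(H − s) = 14800 × (50100.0 − 100) / (50100.0 − 14800) = 14800 × 50000.0 / 35300.0 ≈ 20963.2 mm.
Depth of field = Df − Dn = 20963.2 − 11437.4 ≈ 9525.8 mm ≈ 9.53 m.

9.53 m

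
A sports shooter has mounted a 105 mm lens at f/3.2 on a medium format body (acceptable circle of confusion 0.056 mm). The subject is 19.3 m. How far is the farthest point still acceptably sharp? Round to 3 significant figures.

Hyperfocal distance H = f²/(N·c) + f = 105²/(3.2 × 0.056) + 105 = 11025/0.1792 + 105 ≈ 61628.4 mm ≈ 61.63 m.
Far limit Df = s·(H − f)/(H − s) = 19300 × (61628.4 − 105) / (61628.4 − 19300) = 19300 × 61523.4 / 42328.4 ≈ 28052 mm ≈ 28.1 m.

28.1 m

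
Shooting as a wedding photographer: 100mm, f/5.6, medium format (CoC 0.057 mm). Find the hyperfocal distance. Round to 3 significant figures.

Hyperfocal distance H = f²/(N·c) + f = 100²/(5.6 × 0.057) + 100 = 10000/0.3192 + 100 ≈ 31428.3 mm ≈ 31.4 m.

31.4 m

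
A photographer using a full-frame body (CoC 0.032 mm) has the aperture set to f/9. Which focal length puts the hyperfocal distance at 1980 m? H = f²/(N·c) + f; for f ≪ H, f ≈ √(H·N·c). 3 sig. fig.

From H = f²/(N·c) + f, with f ≪ H: f ≈ √(H·N·c) = √(1980000 × 9 × 0.032) = √570240 ≈ 755.1 mm.
The +f correction barely moves this — solving exactly, f² + N·c·f − N·c·H = 0 ⇒ f = (−N·c + √((N·c)² + 4·N·c·H))/2 = (−0.288 + √2280960)/2 ≈ 755.00 mm, so f ≈ 755 mm.

755 mm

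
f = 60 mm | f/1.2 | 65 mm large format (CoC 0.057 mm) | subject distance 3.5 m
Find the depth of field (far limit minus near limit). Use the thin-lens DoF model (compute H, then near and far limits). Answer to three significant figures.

Hyperfocal distance H = f²/(N·c) + f = 60²/(1.2 × 0.057) + 60 = 3600/0.0684 + 60 ≈ 52691.6 mm ≈ 52.69 m.
Near limit Dn = s·(H − f)/(H + s − 2f) = 3500 × (52691.6 − 60) / (52691.6 + 3500 − 2 × 60) = 3500 × 52631.6 / 56071.6 ≈ 3285.27 mm.
Far limit Df = s·(H − f)/(H − s) = 3500 × (52691.6 − 60) / (52691.6 − 3500) = 3500 × 52631.6 / 49191.6 ≈ 3744.76 mm.
Depth of field = Df − Dn = 3744.76 − 3285.27 ≈ 459.49 mm.

459 mm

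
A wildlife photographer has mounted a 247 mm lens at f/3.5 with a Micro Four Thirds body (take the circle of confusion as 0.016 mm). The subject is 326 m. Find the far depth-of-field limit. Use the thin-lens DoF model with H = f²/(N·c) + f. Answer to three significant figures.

Hyperfocal distance H = f²/(N·c) + f = 247²/(3.5 × 0.016) + 247 = 61009/0.056 + 247 ≈ 1089693.4 mm ≈ 1090 m.
Far limit Df = s·(H − f)/(H − s) = 326000 × (1089693.4 − 247) / (1089693.4 − 326000) = 326000 × 1089446.4 / 763693.4 ≈ 465055 mm ≈ 465 m.

465 m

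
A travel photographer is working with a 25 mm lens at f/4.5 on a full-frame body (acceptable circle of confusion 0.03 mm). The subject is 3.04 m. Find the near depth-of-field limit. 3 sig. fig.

1.84 m

Hyperfocal distance H = f²/(N·c) + f = 25²/(4.5 × 0.03) + 25 = 625/0.135 + 25 ≈ 4654.6 mm ≈ 4.655 m.
Near limit Dn = s·(H − f)/(H + s − 2f) = 3040 × (4654.6 − 25) / (4654.6 + 3040 − 2 × 25) = 3040 × 4629.6 / 7644.6 ≈ 1841.0 mm ≈ 1.84 m.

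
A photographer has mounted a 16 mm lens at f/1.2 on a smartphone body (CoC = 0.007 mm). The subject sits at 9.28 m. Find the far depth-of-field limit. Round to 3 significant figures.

13.3 m

Hyperfocal distance H = f²/(N·c) + f = 16²/(1.2 × 0.007) + 16 = 256/0.0084 + 16 ≈ 30492.2 mm ≈ 30.49 m.
Far limit Df = s·(H − f)/(H − s) = 9280 × (30492.2 − 16) / (30492.2 − 9280) = 9280 × 30476.2 / 21212.2 ≈ 13333 mm ≈ 13.3 m.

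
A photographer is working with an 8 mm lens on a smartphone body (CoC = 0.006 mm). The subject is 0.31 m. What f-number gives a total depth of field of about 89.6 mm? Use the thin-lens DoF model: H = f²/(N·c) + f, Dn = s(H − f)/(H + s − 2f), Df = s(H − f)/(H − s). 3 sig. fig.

Write h = H − f = f²/(N·c). The thin-lens limits are Dn = s·h/(h + (s−f)) and Df = s·h/(h − (s−f)), so DoF = Df − Dn = 2·s·(s−f)·h / (h² − (s−f)²).
That is a quadratic in h: DoF·h² − 2·s·(s−f)·h − DoF·(s−f)² = 0 ⇒ h = (s−f)·(s + √(s² + DoF²)) / DoF = 302 × (310 + √(310² + 89.6²)) / 89.6 = 302 × (310 + 322.689) / 89.6 ≈ 2132.5 mm.
Then N = f²/(c·h) = 8² / (0.006 × 2132.5) = 64 / 12.795 ≈ 5.

f/5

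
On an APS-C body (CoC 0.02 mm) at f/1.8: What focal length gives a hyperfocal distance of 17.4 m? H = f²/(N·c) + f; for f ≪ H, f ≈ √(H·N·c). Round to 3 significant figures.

25.0 mm

From H = f²/(N·c) + f, with f ≪ H: f ≈ √(H·N·c) = √(17400 × 1.8 × 0.02) = √626.40 ≈ 25.03 mm.
The +f correction barely moves this — solving exactly, f² + N·c·f − N·c·H = 0 ⇒ f = (−N·c + √((N·c)² + 4·N·c·H))/2 = (−0.036 + √2505.6)/2 ≈ 25.010 mm, so f ≈ 25.0 mm.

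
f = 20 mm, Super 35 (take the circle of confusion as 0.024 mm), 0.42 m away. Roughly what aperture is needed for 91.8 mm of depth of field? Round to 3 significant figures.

f/4.50

Write h = H − f = f²/(N·c). The thin-lens limits are Dn = s·h/(h + (s−f)) and Df = s·h/(h − (s−f)), so DoF = Df − Dn = 2·s·(s−f)·h / (h² − (s−f)²).
That is a quadratic in h: DoF·h² − 2·s·(s−f)·h − DoF·(s−f)² = 0 ⇒ h = (s−f)·(s + √(s² + DoF²)) / DoF = 400 × (420 + √(420² + 91.8²)) / 91.8 = 400 × (420 + 429.915) / 91.8 ≈ 3703.3 mm.
Then N = f²/(c·h) = 20² / (0.024 × 3703.3) = 400 / 88.880 ≈ 4.50.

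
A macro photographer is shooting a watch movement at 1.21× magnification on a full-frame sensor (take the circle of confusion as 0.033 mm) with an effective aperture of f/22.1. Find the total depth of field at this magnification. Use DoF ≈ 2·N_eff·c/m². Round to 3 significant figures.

0.996 mm

At magnification m, DoF ≈ 2·N_eff·c/m² = 2 × 22.1 × 0.033 / 1.21² = 1.459 / 1.464 ≈ 0.996 mm.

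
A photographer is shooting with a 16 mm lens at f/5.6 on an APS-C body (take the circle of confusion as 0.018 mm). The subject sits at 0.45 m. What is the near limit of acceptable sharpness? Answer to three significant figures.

384 mm

Hyperfocal distance H = f²/(N·c) + f = 16²/(5.6 × 0.018) + 16 = 256/0.1008 + 16 ≈ 2555.7 mm ≈ 2.556 m.
Near limit Dn = s·(H − f)/(H + s − 2f) = 450 × (2555.7 − 16) / (2555.7 + 450 − 2 × 16) = 450 × 2539.7 / 2973.7 ≈ 384.32 mm.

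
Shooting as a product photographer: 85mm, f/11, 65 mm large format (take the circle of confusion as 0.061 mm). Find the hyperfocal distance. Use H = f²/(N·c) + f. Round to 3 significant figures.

Hyperfocal distance H = f²/(N·c) + f = 85²/(11 × 0.061) + 85 = 7225/0.671 + 85 ≈ 10852.5 mm ≈ 10.9 m.

10.9 m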